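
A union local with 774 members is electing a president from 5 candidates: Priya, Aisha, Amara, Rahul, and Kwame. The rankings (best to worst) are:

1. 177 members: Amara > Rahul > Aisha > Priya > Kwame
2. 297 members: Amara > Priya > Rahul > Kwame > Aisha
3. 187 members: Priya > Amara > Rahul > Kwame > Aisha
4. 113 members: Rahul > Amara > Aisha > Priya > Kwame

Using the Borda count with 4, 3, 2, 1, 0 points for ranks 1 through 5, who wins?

Amara

Priya: 177·1 + 297·3 + 187·4 + 113·1 = 1929
Aisha: 177·2 + 297·0 + 187·0 + 113·2 = 580
Amara: 177·4 + 297·4 + 187·3 + 113·3 = 2796
Rahul: 177·3 + 297·2 + 187·2 + 113·4 = 1951
Kwame: 177·0 + 297·1 + 187·1 + 113·0 = 484
Amara has the highest Borda score (2796).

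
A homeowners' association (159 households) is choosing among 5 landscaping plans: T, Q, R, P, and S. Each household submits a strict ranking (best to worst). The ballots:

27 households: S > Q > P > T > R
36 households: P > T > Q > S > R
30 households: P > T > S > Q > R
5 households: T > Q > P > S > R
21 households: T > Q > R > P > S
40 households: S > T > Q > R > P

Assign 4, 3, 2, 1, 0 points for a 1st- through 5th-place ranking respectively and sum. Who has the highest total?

T

T: 27·1 + 36·3 + 30·3 + 5·4 + 21·4 + 40·3 = 449
Q: 27·3 + 36·2 + 30·1 + 5·3 + 21·3 + 40·2 = 341
R: 27·0 + 36·0 + 30·0 + 5·0 + 21·2 + 40·1 = 82
P: 27·2 + 36·4 + 30·4 + 5·2 + 21·1 + 40·0 = 349
S: 27·4 + 36·1 + 30·2 + 5·1 + 21·0 + 40·4 = 369
T has the highest Borda score (449).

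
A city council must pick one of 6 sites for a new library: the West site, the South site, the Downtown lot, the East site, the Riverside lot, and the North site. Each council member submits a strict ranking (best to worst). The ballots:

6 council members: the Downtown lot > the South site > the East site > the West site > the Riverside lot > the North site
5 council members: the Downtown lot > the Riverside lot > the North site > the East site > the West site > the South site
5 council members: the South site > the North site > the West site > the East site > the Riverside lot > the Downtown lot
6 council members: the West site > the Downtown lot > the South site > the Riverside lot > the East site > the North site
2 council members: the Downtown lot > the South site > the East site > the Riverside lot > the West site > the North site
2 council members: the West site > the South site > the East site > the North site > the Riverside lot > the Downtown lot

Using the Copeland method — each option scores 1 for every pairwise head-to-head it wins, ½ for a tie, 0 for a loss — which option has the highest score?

the Downtown lot

the West site: beats the Riverside lot and the North site; ties the South site, the Downtown lot, and the East site → score 3.5.
the South site: beats the East site, the Riverside lot, and the North site; ties the West site; loses to the Downtown lot → score 3.5.
the Downtown lot: beats the South site, the East site, the Riverside lot, and the North site; ties the West site → score 4.5.
the East site: beats the Riverside lot and the North site; ties the West site; loses to the South site and the Downtown lot → score 2.5.
the Riverside lot: beats the North site; loses to the West site, the South site, the Downtown lot, and the East site → score 1.
the North site: loses to the West site, the South site, the Downtown lot, the East site, and the Riverside lot → score 0.
the Downtown lot has the best pairwise record.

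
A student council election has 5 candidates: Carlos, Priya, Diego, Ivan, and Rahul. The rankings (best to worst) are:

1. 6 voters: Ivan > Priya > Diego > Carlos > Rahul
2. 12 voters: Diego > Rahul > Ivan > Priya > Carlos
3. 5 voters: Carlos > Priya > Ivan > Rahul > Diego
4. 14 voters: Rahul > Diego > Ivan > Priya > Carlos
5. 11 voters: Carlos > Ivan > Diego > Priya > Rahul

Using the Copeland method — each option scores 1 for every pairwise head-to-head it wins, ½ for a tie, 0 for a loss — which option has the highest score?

Diego

Carlos: loses to Priya, Diego, Ivan, and Rahul → score 0.
Priya: beats Carlos; loses to Diego, Ivan, and Rahul → score 1.
Diego: beats Carlos, Priya, Ivan, and Rahul → score 4.
Ivan: beats Carlos and Priya; loses to Diego and Rahul → score 2.
Rahul: beats Carlos, Priya, and Ivan; loses to Diego → score 3.
Diego has the best pairwise record.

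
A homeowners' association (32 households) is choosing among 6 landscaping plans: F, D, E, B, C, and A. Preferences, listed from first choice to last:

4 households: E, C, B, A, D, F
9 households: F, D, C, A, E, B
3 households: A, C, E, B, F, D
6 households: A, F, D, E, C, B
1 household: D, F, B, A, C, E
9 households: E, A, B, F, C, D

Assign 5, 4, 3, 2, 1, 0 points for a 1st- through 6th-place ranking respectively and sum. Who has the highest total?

A

F: 4·0 + 9·5 + 3·1 + 6·4 + 1·4 + 9·2 = 94
D: 4·1 + 9·4 + 3·0 + 6·3 + 1·5 + 9·0 = 63
E: 4·5 + 9·1 + 3·3 + 6·2 + 1·0 + 9·5 = 95
B: 4·3 + 9·0 + 3·2 + 6·0 + 1·3 + 9·3 = 48
C: 4·4 + 9·3 + 3·4 + 6·1 + 1·1 + 9·1 = 71
A: 4·2 + 9·2 + 3·5 + 6·5 + 1·2 + 9·4 = 109
A has the highest Borda score (109).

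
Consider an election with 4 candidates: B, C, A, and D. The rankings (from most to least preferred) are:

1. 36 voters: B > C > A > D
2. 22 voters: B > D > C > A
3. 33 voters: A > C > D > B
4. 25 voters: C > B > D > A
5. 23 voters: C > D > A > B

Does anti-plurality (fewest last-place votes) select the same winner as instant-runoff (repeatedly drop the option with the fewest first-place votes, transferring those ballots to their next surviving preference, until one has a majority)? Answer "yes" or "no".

yes

Anti-plurality — last-place votes: B 56, C 0, A 47, D 36. Winner: C.
Instant-runoff — R1 B 58, C 48, A 33, D 0 (D out); R2 B 58, C 48, A 33 (A out); R3 B 58, C 81 (C winner). Winner: C.
The two methods agree.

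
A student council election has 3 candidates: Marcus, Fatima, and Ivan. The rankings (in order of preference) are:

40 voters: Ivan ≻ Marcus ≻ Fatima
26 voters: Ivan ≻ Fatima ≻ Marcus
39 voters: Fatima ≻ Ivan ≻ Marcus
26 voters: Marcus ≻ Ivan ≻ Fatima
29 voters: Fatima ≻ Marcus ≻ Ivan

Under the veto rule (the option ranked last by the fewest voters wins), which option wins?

Ivan

Last-place votes: Marcus 65, Fatima 66, Ivan 29.
Ivan is ranked last by the fewest voters, so Ivan wins.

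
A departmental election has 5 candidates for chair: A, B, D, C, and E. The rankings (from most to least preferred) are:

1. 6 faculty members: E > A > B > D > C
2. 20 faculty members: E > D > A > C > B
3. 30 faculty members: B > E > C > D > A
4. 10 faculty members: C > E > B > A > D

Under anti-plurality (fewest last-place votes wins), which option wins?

Last-place votes: A 30, B 20, D 10, C 6, E 0.
E is ranked last by the fewest voters, so E wins.

E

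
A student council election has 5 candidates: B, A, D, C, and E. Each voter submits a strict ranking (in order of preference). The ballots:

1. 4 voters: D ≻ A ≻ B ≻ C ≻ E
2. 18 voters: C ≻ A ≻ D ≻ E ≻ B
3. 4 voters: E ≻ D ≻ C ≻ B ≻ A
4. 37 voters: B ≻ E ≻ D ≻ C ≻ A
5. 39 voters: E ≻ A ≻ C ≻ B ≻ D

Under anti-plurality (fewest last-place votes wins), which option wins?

Last-place votes: B 18, A 41, D 39, C 0, E 4.
C is ranked last by the fewest voters, so C wins.

C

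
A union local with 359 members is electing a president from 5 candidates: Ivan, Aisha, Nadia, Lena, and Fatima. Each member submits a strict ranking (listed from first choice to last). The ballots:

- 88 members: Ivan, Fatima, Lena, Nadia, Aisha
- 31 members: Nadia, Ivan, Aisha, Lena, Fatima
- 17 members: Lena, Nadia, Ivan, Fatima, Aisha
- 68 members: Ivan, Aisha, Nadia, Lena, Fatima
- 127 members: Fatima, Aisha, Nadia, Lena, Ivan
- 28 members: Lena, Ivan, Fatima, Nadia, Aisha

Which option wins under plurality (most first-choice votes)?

First-place votes: Ivan 156, Aisha 0, Nadia 31, Lena 45, Fatima 127.
Ivan has the most first-place votes.

Ivan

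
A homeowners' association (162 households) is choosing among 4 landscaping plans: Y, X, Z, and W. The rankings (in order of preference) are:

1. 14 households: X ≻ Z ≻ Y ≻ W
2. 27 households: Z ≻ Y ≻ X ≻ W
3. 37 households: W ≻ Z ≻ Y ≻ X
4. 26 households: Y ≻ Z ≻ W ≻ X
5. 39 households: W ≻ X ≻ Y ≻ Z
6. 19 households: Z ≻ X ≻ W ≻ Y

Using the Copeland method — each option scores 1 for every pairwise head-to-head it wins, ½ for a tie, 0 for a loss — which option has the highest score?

Y: beats X; loses to Z and W → score 1.
X: loses to Y, Z, and W → score 0.
Z: beats Y, X, and W → score 3.
W: beats Y and X; loses to Z → score 2.
Z has the best pairwise record.

Z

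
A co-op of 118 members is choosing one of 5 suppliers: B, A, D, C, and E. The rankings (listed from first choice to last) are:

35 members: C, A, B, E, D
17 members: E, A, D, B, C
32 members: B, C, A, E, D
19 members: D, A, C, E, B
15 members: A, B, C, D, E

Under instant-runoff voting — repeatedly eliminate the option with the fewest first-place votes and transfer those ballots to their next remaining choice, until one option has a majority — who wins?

Round 1: B 32, A 15, D 19, C 35, E 17. Eliminate A.
Round 2: B 47, D 19, C 35, E 17. Eliminate E.
Round 3: B 47, D 36, C 35. Eliminate C.
Round 4: B 82, D 36. B has a majority.

B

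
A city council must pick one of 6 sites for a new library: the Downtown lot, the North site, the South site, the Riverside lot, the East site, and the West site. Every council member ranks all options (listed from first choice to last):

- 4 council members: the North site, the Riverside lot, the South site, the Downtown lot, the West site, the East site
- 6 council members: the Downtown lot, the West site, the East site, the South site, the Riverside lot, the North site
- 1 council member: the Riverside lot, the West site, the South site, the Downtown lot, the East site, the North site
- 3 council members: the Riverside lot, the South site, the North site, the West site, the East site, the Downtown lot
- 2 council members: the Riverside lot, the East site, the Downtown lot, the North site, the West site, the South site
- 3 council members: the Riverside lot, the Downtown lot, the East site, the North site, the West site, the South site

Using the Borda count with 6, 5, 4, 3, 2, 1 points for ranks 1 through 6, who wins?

the Riverside lot

the Downtown lot: 4·3 + 6·6 + 1·3 + 3·1 + 2·4 + 3·5 = 77
the North site: 4·6 + 6·1 + 1·1 + 3·4 + 2·3 + 3·3 = 58
the South site: 4·4 + 6·3 + 1·4 + 3·5 + 2·1 + 3·1 = 58
the Riverside lot: 4·5 + 6·2 + 1·6 + 3·6 + 2·6 + 3·6 = 86
the East site: 4·1 + 6·4 + 1·2 + 3·2 + 2·5 + 3·4 = 58
the West site: 4·2 + 6·5 + 1·5 + 3·3 + 2·2 + 3·2 = 62
the Riverside lot has the highest Borda score (86).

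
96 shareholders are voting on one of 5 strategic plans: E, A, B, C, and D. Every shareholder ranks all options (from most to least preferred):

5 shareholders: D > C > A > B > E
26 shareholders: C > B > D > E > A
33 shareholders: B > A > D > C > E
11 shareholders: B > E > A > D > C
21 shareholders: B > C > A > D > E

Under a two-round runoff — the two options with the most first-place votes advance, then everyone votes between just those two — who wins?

B

Round 1 first-place votes: E 0, A 0, B 65, C 26, D 5.
B and C advance.
Runoff: B is preferred to C by 65 voters; C by 31.
B wins the runoff.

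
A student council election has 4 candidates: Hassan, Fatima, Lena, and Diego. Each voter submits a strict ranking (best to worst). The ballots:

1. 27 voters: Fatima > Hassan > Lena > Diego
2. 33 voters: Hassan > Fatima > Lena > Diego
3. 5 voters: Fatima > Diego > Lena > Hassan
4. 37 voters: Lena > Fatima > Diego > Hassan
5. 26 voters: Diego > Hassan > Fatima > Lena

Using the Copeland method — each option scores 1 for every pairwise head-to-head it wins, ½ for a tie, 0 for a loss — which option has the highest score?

Hassan: beats Lena; loses to Fatima and Diego → score 1.
Fatima: beats Hassan, Lena, and Diego → score 3.
Lena: beats Diego; loses to Hassan and Fatima → score 1.
Diego: beats Hassan; loses to Fatima and Lena → score 1.
Fatima has the best pairwise record.

Fatima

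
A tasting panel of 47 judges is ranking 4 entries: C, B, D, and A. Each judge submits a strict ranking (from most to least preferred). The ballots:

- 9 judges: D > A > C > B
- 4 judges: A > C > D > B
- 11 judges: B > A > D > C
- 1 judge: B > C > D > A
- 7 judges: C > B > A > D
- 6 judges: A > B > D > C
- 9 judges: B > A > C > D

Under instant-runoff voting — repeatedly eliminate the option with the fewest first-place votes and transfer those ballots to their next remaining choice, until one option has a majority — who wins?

B

Round 1: C 7, B 21, D 9, A 10. Eliminate C.
Round 2: B 28, D 9, A 10. B has a majority.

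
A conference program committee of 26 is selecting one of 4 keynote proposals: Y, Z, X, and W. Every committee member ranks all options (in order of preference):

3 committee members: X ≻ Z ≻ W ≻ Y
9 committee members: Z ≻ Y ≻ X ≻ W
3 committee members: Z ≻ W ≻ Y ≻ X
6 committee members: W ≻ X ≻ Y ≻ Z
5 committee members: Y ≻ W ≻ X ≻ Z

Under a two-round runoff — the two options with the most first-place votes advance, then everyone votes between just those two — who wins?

Round 1 first-place votes: Y 5, Z 12, X 3, W 6.
Z and W advance.
Runoff: Z is preferred to W by 15 voters; W by 11.
Z wins the runoff.

Z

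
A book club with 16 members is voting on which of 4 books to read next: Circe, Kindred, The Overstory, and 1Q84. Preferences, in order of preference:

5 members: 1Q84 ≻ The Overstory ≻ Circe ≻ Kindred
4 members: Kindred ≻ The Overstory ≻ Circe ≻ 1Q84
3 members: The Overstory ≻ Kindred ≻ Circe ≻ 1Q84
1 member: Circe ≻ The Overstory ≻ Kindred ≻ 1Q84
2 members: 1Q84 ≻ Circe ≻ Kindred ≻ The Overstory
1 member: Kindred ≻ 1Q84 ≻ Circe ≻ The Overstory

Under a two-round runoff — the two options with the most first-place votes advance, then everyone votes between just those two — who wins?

Round 1 first-place votes: Circe 1, Kindred 5, The Overstory 3, 1Q84 7.
1Q84 and Kindred advance.
Runoff: 1Q84 is preferred to Kindred by 7 voters; Kindred by 9.
Kindred wins the runoff.

Kindred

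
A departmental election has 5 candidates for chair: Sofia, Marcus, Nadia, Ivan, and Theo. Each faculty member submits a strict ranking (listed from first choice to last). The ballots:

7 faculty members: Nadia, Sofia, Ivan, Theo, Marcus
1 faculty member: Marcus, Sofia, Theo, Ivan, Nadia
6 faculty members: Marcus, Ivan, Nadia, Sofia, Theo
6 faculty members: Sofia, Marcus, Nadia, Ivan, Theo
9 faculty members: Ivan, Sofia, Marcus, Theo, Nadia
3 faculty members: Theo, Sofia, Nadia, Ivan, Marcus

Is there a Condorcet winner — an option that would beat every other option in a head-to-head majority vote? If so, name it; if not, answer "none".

Sofia

Sofia vs Marcus: 25–7 for Sofia.
Sofia vs Nadia: 19–13 for Sofia.
Sofia vs Ivan: 17–15 for Sofia.
Sofia vs Theo: 29–3 for Sofia.
Sofia beats every other option head-to-head.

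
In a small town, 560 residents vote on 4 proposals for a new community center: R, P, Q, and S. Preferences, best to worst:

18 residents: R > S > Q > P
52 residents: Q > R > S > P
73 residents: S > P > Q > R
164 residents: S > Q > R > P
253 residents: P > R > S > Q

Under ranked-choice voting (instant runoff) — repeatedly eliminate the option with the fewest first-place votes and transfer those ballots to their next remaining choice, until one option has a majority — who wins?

Round 1: R 18, P 253, Q 52, S 237. Eliminate R.
Round 2: P 253, Q 52, S 255. Eliminate Q.
Round 3: P 253, S 307. S has a majority.

S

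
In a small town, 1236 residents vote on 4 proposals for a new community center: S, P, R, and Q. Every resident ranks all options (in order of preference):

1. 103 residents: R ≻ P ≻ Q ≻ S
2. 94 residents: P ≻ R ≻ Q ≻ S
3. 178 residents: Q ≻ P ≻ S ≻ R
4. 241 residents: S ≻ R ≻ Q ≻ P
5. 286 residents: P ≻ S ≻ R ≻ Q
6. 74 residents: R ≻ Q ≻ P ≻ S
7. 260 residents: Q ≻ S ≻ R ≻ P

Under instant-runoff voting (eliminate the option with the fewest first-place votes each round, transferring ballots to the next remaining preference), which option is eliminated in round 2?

Round 1: S 241, P 380, R 177, Q 438. Eliminate R.
Round 2: S 241, P 483, Q 512. Eliminate S.

S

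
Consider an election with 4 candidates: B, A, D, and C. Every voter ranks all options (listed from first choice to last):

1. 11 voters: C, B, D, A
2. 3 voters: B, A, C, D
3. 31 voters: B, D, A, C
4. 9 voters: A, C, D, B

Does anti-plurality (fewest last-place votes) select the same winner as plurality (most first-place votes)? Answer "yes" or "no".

Anti-plurality — last-place votes: B 9, A 11, D 3, C 31. Winner: D.
Plurality — first-place votes: B 34, A 9, D 0, C 11. Winner: B.
The two methods disagree.

no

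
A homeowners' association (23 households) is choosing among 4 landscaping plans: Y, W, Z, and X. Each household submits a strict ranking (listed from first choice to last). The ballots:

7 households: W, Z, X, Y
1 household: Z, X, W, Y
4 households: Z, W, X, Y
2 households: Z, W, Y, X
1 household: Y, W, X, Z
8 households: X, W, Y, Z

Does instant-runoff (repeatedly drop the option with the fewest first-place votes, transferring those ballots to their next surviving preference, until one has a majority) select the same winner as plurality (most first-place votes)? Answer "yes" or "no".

Instant-runoff — R1 Y 1, W 7, Z 7, X 8 (Y out); R2 W 8, Z 7, X 8 (Z out); R3 W 14, X 9 (W winner). Winner: W.
Plurality — first-place votes: Y 1, W 7, Z 7, X 8. Winner: X.
The two methods disagree.

no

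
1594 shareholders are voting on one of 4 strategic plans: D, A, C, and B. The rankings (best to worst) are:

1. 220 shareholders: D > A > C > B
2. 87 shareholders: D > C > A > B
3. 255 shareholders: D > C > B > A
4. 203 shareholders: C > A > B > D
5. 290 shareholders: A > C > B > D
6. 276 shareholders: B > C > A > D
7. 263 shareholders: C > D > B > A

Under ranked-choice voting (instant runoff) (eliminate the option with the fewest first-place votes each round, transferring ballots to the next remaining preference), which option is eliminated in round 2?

A

Round 1: D 562, A 290, C 466, B 276. Eliminate B.
Round 2: D 562, A 290, C 742. Eliminate A.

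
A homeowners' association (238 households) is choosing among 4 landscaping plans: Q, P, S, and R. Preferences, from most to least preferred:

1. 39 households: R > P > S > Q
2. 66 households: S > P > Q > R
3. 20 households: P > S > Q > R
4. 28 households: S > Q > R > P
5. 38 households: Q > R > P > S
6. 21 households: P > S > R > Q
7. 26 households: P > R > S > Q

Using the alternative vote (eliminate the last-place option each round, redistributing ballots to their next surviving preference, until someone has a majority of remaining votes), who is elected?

Round 1: Q 38, P 67, S 94, R 39. Eliminate Q.
Round 2: P 67, S 94, R 77. Eliminate P.
Round 3: S 135, R 103. S has a majority.

S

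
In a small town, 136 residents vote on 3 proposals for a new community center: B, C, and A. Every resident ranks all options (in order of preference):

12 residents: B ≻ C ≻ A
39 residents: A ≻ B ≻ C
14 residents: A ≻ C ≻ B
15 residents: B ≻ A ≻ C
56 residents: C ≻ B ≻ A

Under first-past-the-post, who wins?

C

First-place votes: B 27, C 56, A 53.
C has the most first-place votes.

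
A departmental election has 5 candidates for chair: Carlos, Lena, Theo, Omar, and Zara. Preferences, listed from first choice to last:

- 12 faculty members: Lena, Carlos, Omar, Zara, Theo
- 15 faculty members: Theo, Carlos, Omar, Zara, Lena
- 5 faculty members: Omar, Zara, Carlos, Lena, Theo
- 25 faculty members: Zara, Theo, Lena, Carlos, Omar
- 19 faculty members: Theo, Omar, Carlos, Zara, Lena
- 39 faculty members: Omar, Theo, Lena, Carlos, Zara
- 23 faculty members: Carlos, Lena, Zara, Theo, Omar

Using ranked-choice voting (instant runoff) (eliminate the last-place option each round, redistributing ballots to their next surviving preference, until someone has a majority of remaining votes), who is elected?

Theo

Round 1: Carlos 23, Lena 12, Theo 34, Omar 44, Zara 25. Eliminate Lena.
Round 2: Carlos 35, Theo 34, Omar 44, Zara 25. Eliminate Zara.
Round 3: Carlos 35, Theo 59, Omar 44. Eliminate Carlos.
Round 4: Theo 82, Omar 56. Theo has a majority.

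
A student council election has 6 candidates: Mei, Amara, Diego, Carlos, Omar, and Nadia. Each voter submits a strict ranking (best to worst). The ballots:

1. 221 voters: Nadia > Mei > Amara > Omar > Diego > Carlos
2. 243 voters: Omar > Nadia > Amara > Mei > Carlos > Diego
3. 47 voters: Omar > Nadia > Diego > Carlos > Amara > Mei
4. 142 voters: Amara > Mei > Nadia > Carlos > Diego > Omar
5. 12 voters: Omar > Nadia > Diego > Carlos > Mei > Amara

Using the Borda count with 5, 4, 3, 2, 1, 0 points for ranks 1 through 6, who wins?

Mei: 221·4 + 243·2 + 47·0 + 142·4 + 12·1 = 1950
Amara: 221·3 + 243·3 + 47·1 + 142·5 + 12·0 = 2149
Diego: 221·1 + 243·0 + 47·3 + 142·1 + 12·3 = 540
Carlos: 221·0 + 243·1 + 47·2 + 142·2 + 12·2 = 645
Omar: 221·2 + 243·5 + 47·5 + 142·0 + 12·5 = 1952
Nadia: 221·5 + 243·4 + 47·4 + 142·3 + 12·4 = 2739
Nadia has the highest Borda score (2739).

Nadia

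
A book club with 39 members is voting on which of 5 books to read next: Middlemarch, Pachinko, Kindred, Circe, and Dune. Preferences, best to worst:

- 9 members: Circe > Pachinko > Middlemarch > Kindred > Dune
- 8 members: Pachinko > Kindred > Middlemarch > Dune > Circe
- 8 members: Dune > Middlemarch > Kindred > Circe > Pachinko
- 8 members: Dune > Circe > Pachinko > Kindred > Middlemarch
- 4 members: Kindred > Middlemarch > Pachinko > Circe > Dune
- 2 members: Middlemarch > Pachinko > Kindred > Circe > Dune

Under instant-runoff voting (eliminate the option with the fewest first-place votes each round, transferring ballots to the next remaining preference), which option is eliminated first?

Round 1: Middlemarch 2, Pachinko 8, Kindred 4, Circe 9, Dune 16. Eliminate Middlemarch.

Middlemarch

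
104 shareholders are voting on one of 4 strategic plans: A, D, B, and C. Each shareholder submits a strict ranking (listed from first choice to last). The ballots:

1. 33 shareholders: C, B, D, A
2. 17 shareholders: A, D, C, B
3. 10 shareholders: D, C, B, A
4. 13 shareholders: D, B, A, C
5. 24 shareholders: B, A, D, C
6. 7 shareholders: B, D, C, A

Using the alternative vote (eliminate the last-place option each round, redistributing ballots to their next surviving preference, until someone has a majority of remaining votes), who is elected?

D

Round 1: A 17, D 23, B 31, C 33. Eliminate A.
Round 2: D 40, B 31, C 33. Eliminate B.
Round 3: D 71, C 33. D has a majority.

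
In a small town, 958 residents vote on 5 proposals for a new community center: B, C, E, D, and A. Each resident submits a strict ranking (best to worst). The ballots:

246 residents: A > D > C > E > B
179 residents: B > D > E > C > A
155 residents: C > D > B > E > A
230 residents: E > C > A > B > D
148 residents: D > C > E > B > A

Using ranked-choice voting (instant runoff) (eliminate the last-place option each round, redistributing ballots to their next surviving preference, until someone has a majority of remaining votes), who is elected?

Round 1: B 179, C 155, E 230, D 148, A 246. Eliminate D.
Round 2: B 179, C 303, E 230, A 246. Eliminate B.
Round 3: C 303, E 409, A 246. Eliminate A.
Round 4: C 549, E 409. C has a majority.

C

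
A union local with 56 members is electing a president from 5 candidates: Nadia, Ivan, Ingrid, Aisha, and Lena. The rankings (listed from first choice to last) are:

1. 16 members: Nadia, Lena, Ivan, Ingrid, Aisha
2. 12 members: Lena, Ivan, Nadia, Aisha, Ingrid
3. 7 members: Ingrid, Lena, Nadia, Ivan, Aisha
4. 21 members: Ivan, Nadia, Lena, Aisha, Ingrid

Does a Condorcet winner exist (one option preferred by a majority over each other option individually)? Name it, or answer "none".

Checking pairwise contests:
Ivan beats Nadia 33–23.
Lena beats Ivan 35–21.
Nadia beats Ingrid 49–7.
Nadia beats Aisha 56–0.
Nadia beats Lena 37–19.
Every option loses at least one head-to-head, so there is no Condorcet winner.

none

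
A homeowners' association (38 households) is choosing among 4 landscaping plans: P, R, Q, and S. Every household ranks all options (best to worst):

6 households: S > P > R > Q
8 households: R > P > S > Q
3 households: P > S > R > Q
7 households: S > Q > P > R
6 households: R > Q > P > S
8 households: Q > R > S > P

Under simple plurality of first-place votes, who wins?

R

First-place votes: P 3, R 14, Q 8, S 13.
R has the most first-place votes.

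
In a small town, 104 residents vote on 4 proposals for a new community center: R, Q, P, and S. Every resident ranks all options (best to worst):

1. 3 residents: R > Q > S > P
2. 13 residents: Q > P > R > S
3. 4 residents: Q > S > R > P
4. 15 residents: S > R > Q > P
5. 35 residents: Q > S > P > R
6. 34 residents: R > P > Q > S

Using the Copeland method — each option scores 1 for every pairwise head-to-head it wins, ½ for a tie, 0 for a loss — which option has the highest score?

R: beats P; ties Q; loses to S → score 1.5.
Q: beats P and S; ties R → score 2.5.
P: loses to R, Q, and S → score 0.
S: beats R and P; loses to Q → score 2.
Q has the best pairwise record.

Q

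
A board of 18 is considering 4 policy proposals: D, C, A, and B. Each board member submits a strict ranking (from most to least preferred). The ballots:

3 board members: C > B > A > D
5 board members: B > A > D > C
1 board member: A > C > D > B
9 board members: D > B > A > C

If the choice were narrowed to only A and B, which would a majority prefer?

B

Voters preferring A to B: 1; preferring B to A: 17.
B wins the head-to-head.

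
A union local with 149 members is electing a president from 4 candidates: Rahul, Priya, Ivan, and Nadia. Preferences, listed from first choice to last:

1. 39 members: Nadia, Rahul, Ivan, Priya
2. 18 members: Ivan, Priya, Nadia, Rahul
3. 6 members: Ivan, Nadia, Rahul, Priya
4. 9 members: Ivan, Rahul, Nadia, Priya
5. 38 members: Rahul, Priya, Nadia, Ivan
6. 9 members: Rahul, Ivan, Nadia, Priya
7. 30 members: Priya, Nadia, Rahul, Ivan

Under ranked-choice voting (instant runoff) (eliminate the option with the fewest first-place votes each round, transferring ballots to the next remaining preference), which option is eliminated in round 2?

Round 1: Rahul 47, Priya 30, Ivan 33, Nadia 39. Eliminate Priya.
Round 2: Rahul 47, Ivan 33, Nadia 69. Eliminate Ivan.

Ivan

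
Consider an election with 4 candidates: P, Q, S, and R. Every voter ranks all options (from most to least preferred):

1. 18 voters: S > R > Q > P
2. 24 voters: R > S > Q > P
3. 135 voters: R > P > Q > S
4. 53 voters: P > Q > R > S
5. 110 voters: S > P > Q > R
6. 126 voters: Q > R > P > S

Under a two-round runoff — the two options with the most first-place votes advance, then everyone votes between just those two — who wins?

Round 1 first-place votes: P 53, Q 126, S 128, R 159.
R and S advance.
Runoff: R is preferred to S by 338 voters; S by 128.
R wins the runoff.

R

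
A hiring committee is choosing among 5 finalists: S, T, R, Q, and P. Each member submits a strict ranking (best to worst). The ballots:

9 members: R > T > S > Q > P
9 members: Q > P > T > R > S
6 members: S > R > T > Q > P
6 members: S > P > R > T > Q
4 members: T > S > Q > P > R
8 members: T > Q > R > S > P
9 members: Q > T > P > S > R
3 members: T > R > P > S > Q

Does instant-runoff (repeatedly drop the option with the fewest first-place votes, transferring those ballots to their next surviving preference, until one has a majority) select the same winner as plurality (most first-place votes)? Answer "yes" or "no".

no

Instant-runoff — R1 S 12, T 15, R 9, Q 18, P 0 (P out); R2 S 12, T 15, R 9, Q 18 (R out); R3 S 12, T 24, Q 18 (S out); R4 T 36, Q 18 (T winner). Winner: T.
Plurality — first-place votes: S 12, T 15, R 9, Q 18, P 0. Winner: Q.
The two methods disagree.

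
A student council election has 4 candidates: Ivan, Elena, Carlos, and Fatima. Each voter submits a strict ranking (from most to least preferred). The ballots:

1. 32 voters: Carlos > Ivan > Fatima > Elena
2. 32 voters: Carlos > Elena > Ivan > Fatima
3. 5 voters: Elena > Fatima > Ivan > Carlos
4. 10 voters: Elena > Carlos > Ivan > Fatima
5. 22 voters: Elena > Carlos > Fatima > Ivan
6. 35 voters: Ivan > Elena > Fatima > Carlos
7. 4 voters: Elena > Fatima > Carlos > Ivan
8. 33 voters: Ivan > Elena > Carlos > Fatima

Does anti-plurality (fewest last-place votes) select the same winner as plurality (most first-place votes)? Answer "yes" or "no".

Anti-plurality — last-place votes: Ivan 26, Elena 32, Carlos 40, Fatima 75. Winner: Ivan.
Plurality — first-place votes: Ivan 68, Elena 41, Carlos 64, Fatima 0. Winner: Ivan.
The two methods agree.

yes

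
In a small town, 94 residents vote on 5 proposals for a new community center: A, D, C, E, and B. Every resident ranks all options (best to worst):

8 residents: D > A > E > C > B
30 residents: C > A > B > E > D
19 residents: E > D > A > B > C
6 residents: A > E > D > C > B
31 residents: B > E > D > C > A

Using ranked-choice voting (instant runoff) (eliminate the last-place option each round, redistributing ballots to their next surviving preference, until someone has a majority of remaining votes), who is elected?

Round 1: A 6, D 8, C 30, E 19, B 31. Eliminate A.
Round 2: D 8, C 30, E 25, B 31. Eliminate D.
Round 3: C 30, E 33, B 31. Eliminate C.
Round 4: E 33, B 61. B has a majority.

B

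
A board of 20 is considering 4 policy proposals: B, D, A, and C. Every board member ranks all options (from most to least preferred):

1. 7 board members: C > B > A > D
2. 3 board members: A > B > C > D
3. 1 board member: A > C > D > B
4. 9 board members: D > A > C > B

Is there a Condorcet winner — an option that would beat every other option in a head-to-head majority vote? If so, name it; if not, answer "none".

A

A vs B: 13–7 for A.
A vs D: 11–9 for A.
A vs C: 13–7 for A.
A beats every other option head-to-head.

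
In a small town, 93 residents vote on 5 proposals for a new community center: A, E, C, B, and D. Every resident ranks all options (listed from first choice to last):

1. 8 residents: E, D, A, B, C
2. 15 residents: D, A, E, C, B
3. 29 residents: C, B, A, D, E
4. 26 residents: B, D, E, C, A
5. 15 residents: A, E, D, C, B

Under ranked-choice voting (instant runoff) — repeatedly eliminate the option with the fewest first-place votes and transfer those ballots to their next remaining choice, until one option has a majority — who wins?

D

Round 1: A 15, E 8, C 29, B 26, D 15. Eliminate E.
Round 2: A 15, C 29, B 26, D 23. Eliminate A.
Round 3: C 29, B 26, D 38. Eliminate B.
Round 4: C 29, D 64. D has a majority.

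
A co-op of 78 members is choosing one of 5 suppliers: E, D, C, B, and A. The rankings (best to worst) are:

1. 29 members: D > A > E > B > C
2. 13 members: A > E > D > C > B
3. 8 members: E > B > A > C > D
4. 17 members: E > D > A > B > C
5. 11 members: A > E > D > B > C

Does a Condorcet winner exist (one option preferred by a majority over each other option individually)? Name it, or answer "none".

Checking pairwise contests:
A beats E 53–25.
E beats D 49–29.
E beats C 78–0.
E beats B 78–0.
D beats A 46–32.
Every option loses at least one head-to-head, so there is no Condorcet winner.

none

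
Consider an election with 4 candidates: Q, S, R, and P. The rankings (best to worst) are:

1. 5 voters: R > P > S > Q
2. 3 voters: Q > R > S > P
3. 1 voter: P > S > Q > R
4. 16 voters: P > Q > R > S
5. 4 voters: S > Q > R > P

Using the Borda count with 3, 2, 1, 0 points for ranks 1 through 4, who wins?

P

Q: 5·0 + 3·3 + 1·1 + 16·2 + 4·2 = 50
S: 5·1 + 3·1 + 1·2 + 16·0 + 4·3 = 22
R: 5·3 + 3·2 + 1·0 + 16·1 + 4·1 = 41
P: 5·2 + 3·0 + 1·3 + 16·3 + 4·0 = 61
P has the highest Borda score (61).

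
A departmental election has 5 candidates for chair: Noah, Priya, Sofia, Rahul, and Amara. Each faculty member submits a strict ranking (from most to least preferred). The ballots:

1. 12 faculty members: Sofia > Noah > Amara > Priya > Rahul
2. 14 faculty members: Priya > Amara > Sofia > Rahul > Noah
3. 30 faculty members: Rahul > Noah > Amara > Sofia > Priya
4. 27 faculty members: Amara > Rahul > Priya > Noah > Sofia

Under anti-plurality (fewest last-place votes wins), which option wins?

Amara

Last-place votes: Noah 14, Priya 30, Sofia 27, Rahul 12, Amara 0.
Amara is ranked last by the fewest voters, so Amara wins.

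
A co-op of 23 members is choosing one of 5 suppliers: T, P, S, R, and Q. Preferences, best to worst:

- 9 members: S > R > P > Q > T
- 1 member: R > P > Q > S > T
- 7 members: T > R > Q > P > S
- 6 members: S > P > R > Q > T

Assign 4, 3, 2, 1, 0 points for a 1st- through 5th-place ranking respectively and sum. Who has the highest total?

T: 9·0 + 1·0 + 7·4 + 6·0 = 28
P: 9·2 + 1·3 + 7·1 + 6·3 = 46
S: 9·4 + 1·1 + 7·0 + 6·4 = 61
R: 9·3 + 1·4 + 7·3 + 6·2 = 64
Q: 9·1 + 1·2 + 7·2 + 6·1 = 31
R has the highest Borda score (64).

R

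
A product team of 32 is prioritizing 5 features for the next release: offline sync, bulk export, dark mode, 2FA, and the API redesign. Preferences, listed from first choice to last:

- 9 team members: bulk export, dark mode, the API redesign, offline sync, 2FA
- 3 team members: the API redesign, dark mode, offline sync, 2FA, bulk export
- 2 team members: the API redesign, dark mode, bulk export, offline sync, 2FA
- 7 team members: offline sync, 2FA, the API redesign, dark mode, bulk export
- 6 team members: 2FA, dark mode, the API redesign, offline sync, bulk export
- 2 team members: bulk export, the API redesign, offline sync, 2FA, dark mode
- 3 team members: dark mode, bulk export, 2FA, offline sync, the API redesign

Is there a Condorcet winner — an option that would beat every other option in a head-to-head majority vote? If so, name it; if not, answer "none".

dark mode vs offline sync: 23–9 for dark mode.
dark mode vs bulk export: 21–11 for dark mode.
dark mode vs 2FA: 17–15 for dark mode.
dark mode vs the API redesign: 18–14 for dark mode.
dark mode beats every other option head-to-head.

dark mode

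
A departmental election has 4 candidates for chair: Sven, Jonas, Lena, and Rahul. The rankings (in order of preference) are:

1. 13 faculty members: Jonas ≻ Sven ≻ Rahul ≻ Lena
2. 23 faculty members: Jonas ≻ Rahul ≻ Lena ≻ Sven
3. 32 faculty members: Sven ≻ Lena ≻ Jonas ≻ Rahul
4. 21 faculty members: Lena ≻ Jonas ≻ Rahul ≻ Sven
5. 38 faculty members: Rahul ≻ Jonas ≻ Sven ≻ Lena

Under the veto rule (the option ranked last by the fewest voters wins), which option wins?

Last-place votes: Sven 44, Jonas 0, Lena 51, Rahul 32.
Jonas is ranked last by the fewest voters, so Jonas wins.

Jonas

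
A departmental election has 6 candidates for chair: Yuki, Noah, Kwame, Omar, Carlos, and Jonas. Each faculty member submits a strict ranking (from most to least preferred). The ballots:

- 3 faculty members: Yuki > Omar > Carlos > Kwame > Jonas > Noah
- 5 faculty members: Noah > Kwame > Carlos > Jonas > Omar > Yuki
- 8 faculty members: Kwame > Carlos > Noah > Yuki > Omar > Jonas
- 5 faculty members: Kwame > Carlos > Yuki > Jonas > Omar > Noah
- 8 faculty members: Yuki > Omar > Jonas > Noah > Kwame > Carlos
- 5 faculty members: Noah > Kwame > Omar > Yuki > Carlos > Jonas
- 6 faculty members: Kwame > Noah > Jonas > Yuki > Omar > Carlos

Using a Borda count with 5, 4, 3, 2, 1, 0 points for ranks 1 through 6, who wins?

Yuki: 3·5 + 5·0 + 8·2 + 5·3 + 8·5 + 5·2 + 6·2 = 108
Noah: 3·0 + 5·5 + 8·3 + 5·0 + 8·2 + 5·5 + 6·4 = 114
Kwame: 3·2 + 5·4 + 8·5 + 5·5 + 8·1 + 5·4 + 6·5 = 149
Omar: 3·4 + 5·1 + 8·1 + 5·1 + 8·4 + 5·3 + 6·1 = 83
Carlos: 3·3 + 5·3 + 8·4 + 5·4 + 8·0 + 5·1 + 6·0 = 81
Jonas: 3·1 + 5·2 + 8·0 + 5·2 + 8·3 + 5·0 + 6·3 = 65
Kwame has the highest Borda score (149).

Kwame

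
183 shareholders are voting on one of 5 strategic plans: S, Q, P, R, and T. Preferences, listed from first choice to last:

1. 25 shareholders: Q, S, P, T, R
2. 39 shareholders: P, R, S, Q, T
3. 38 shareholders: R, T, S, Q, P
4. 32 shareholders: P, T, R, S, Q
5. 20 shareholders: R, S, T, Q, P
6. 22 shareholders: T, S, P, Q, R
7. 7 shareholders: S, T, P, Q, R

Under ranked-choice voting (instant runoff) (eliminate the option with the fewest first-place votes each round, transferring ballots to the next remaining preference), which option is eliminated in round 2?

Round 1: S 7, Q 25, P 71, R 58, T 22. Eliminate S.
Round 2: Q 25, P 71, R 58, T 29. Eliminate Q.

Q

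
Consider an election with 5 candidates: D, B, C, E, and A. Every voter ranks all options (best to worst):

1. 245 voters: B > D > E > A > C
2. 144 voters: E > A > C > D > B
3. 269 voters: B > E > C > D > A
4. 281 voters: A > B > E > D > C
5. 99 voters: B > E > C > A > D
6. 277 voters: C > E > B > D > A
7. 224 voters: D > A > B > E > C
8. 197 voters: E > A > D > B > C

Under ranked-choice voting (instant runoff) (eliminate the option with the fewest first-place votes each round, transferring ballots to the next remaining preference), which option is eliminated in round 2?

C

Round 1: D 224, B 613, C 277, E 341, A 281. Eliminate D.
Round 2: B 613, C 277, E 341, A 505. Eliminate C.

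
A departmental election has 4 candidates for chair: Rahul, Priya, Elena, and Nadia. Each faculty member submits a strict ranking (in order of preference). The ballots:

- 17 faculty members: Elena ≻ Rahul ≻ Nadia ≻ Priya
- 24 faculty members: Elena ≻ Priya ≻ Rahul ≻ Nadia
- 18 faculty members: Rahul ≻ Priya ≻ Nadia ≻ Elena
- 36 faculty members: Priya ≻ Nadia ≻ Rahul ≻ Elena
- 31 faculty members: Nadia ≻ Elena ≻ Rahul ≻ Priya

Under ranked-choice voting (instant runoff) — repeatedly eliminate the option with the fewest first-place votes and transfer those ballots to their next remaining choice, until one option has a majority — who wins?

Elena

Round 1: Rahul 18, Priya 36, Elena 41, Nadia 31. Eliminate Rahul.
Round 2: Priya 54, Elena 41, Nadia 31. Eliminate Nadia.
Round 3: Priya 54, Elena 72. Elena has a majority.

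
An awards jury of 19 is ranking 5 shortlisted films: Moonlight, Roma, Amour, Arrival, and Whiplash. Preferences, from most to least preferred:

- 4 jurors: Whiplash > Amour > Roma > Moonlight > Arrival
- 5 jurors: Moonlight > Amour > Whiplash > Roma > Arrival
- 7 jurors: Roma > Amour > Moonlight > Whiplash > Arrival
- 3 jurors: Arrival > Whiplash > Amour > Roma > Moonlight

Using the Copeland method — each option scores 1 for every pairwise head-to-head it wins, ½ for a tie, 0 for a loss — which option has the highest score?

Amour

Moonlight: beats Arrival and Whiplash; loses to Roma and Amour → score 2.
Roma: beats Moonlight and Arrival; loses to Amour and Whiplash → score 2.
Amour: beats Moonlight, Roma, Arrival, and Whiplash → score 4.
Arrival: loses to Moonlight, Roma, Amour, and Whiplash → score 0.
Whiplash: beats Roma and Arrival; loses to Moonlight and Amour → score 2.
Amour has the best pairwise record.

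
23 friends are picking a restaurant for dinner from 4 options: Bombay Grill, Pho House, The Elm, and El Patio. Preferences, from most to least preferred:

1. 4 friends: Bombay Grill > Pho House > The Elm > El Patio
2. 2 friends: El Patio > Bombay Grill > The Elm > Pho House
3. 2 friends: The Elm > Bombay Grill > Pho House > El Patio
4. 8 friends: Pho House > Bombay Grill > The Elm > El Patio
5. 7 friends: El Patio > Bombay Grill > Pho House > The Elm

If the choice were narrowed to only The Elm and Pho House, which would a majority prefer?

Voters preferring The Elm to Pho House: 4; preferring Pho House to The Elm: 19.
Pho House wins the head-to-head.

Pho House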